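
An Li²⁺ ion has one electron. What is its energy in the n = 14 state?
-0.62475 eV

For hydrogen-like ions, the energy levels scale with Z²:
E_n = -13.6057 Z² / n² eV

For Li²⁺ (Z = 3) at n = 14:
E_14 = -13.6057 × 3² / 14²
E_14 = -13.6057 × 9 / 196
E_14 = -122.4513 / 196
E_14 = -0.62475 eV

The energy is 9 times more negative than hydrogen at the same n due to the stronger nuclear charge.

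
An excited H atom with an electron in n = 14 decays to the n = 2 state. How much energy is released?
3.33 eV

The energy levels are E_n = -13.6057 eV / n².

Energy at n = 14: E_14 = -13.6057 / 14² = -0.06942 eV
Energy at n = 2: E_2 = -13.6057 / 2² = -3.40143 eV

For emission (electron falling to lower state), the photon energy is:
E_photon = E_14 - E_2 = |-0.06942 - (-3.40143)|
E_photon = 3.33 eV

This energy is carried away by the emitted photon.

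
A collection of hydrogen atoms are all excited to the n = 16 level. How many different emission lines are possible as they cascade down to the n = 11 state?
15

The electron can occupy levels n = 11, 12, ..., 16 during de-excitation — that is m = 16 - 11 + 1 = 6 distinct levels.

The number of distinct spectral lines equals the number of ways to choose 2 of these m levels (each pair gives one possible emission transition):

Number of lines = m(m-1)/2 = 6×5/2 = 15

These correspond to all possible transitions between the 6 levels:
16 → 15, 16 → 14, 16 → 13, 16 → 12, 16 → 11, 15 → 14, 15 → 13, 15 → 12...

Each transition produces a photon with a unique energy (and thus wavelength). This count does not depend on Z.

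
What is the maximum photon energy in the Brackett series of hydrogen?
0.8504 eV

The series limit corresponds to the transition from n = ∞ to n = 4.
This is the highest energy (shortest wavelength) transition in the Brackett series.

E_∞ = 0 eV
E_4 = -13.6057 / 4² = -0.8504 eV

Energy at series limit:
ΔE = E_∞ - E_4 = 0 - (-0.8504) = 0.8504 eV

This energy equals the ionization energy from the n = 4 state of hydrogen.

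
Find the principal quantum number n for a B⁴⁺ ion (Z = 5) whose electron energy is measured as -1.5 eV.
n = 15

The exact energy levels follow E_n = -13.6057 Z² / n² eV with Z = 5.

The measured value (-1.5 eV) is reported to only 2 significant figures, so we must test candidate n values and see which one matches to that precision.

Candidate energies:
  n = 13:  E = -13.6057 × 5² / 13² = -2.01268 eV
  n = 14:  E = -13.6057 × 5² / 14² = -1.73542 eV
  n = 15:  E = -13.6057 × 5² / 15² = -1.51174 eV  ← matches
  n = 16:  E = -13.6057 × 5² / 16² = -1.32868 eV
  n = 17:  E = -13.6057 × 5² / 17² = -1.17696 eV

Checking against the measurement of -1.5 eV (2 sig figs), only n = 15 agrees:
E_15 = -1.51174 eV, which rounds to -1.5 eV ✓

Therefore n = 15.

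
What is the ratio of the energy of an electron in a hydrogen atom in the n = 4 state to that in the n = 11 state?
7.56250

Using E_n = -13.6057 Z² / n² eV with Z = 1:

E_4 = -13.6057 / 4² = -13.6057 / 16 = -0.85035625000 eV
E_11 = -13.6057 / 11² = -13.6057 / 121 = -0.11244380165 eV

The ratio is:
E_4/E_11 = (-0.85035625000) / (-0.11244380165)
E_4/E_11 = (-13.6057/16) / (-13.6057/121)
E_4/E_11 = 121/16
E_4/E_11 = 7.56250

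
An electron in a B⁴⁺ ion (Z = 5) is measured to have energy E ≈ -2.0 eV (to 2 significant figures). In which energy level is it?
n = 13

The exact energy levels follow E_n = -13.6057 Z² / n² eV with Z = 5.

The measured value (-2.0 eV) is reported to only 2 significant figures, so we must test candidate n values and see which one matches to that precision.

Candidate energies:
  n = 11:  E = -13.6057 × 5² / 11² = -2.81110 eV
  n = 12:  E = -13.6057 × 5² / 12² = -2.36210 eV
  n = 13:  E = -13.6057 × 5² / 13² = -2.01268 eV  ← matches
  n = 14:  E = -13.6057 × 5² / 14² = -1.73542 eV
  n = 15:  E = -13.6057 × 5² / 15² = -1.51174 eV

Checking against the measurement of -2.0 eV (2 sig figs), only n = 13 agrees:
E_13 = -2.01268 eV, which rounds to -2.0 eV ✓

Therefore n = 13.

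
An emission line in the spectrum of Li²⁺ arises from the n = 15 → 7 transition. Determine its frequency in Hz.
4.72663e+14 Hz

First, find the transition energy:
E_15 = -13.6057 × 3² / 15² = -0.54422800 eV
E_7 = -13.6057 × 3² / 7² = -2.49900612 eV
|ΔE| = |E_7 - E_15| = 1.95477812 eV

Convert to Joules: E = 1.95477812 eV × (1.602177 × 10⁻¹⁹ J/eV) = 3.1319005e-19 J

Using E = hf:
f = E/h = 3.1319005e-19 J / (6.62607 × 10⁻³⁴ J·s)
f = 4.72663e+14 Hz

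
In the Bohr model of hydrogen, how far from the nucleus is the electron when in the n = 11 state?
6.4030 nm (or 64.0304 Å)

The Bohr radius formula is:
r_n = n² a₀ / Z

where a₀ = 0.0529177 nm is the Bohr radius.

For H (Z = 1) at n = 11:
r_11 = 11² × 0.0529177 nm / 1
r_11 = 121 × 0.0529177 nm / 1
r_11 = 6.40304 nm / 1
r_11 = 6.4030 nm

The electron orbits at approximately 6.4030 nm from the nucleus.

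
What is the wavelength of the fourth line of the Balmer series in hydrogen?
410.06931 nm

The lines of a series are numbered from the longest wavelength (smallest ΔE) outward; the fourth line is the transition from n = n_f + 4 to n_f.
The Balmer series has all transitions ending at n_f = 2.

For H, the fourth line (δ-line) is the jump from n = 6 to n = 2:
E_6 = -13.6057 / 6² = -0.377936111 eV
E_2 = -13.6057 / 2² = -3.401425000 eV
ΔE = E_6 - E_2 = 3.023488889 eV

λ = hc/E = 1239.84 eV·nm / 3.023488889 eV
λ = 410.06931 nm

This is the δ-line of the Balmer series in H.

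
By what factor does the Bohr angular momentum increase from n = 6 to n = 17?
2.833333

In the Bohr model, L_n = nℏ, so the ratio is purely the ratio of quantum numbers:

L_17/L_6 = 17ℏ / 6ℏ = 17/6 = 2.833333

The angular momentum scales linearly with n.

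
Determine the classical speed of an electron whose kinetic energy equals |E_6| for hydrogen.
3.646e+05 m/s (or 0.122% of c)

The binding energy at n = 6 for hydrogen is:
E_6 = -13.6057/6² = -0.3779361 eV
|E_6| = 0.3779361 eV

Convert to Joules:
KE = 0.3779361 eV × (1.602177 × 10⁻¹⁹ J/eV) = 6.05521e-20 J

Using KE = ½mv²:
v = √(2·KE/m_e)
v = √(2 × 6.05521e-20 J / 9.10938 × 10⁻³¹ kg)
v = 3.646e+05 m/s

This is approximately 0.122% the speed of light.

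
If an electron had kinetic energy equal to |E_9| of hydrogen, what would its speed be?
2.4308e+05 m/s (or 0.08108% of c)

The binding energy at n = 9 for hydrogen is:
E_9 = -13.6057/9² = -0.16797160 eV
|E_9| = 0.16797160 eV

Convert to Joules:
KE = 0.16797160 eV × (1.602177 × 10⁻¹⁹ J/eV) = 2.691202e-20 J

Using KE = ½mv²:
v = √(2·KE/m_e)
v = √(2 × 2.691202e-20 J / 9.10938 × 10⁻³¹ kg)
v = 2.4308e+05 m/s

This is approximately 0.08108% the speed of light.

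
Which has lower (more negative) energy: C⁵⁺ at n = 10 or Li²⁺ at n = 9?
C⁵⁺ at n = 10 (E = -4.89805 eV)

Using E_n = -13.6057 Z² / n² eV:

C⁵⁺ (Z = 6) at n = 10:
E = -13.6057 × 6² / 10² = -13.6057 × 36 / 100 = -4.89805200 eV

Li²⁺ (Z = 3) at n = 9:
E = -13.6057 × 3² / 9² = -13.6057 × 9 / 81 = -1.51174444 eV

Since -4.89805200 eV < -1.51174444 eV,
C⁵⁺ at n = 10 is more tightly bound (requires more energy to ionize).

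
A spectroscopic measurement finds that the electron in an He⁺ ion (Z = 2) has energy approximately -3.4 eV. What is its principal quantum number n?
n = 4

The exact energy levels follow E_n = -13.6057 Z² / n² eV with Z = 2.

The measured value (-3.4 eV) is reported to only 2 significant figures, so we must test candidate n values and see which one matches to that precision.

Candidate energies:
  n = 2:  E = -13.6057 × 2² / 2² = -13.60570 eV
  n = 3:  E = -13.6057 × 2² / 3² = -6.04698 eV
  n = 4:  E = -13.6057 × 2² / 4² = -3.40143 eV  ← matches
  n = 5:  E = -13.6057 × 2² / 5² = -2.17691 eV
  n = 6:  E = -13.6057 × 2² / 6² = -1.51174 eV

Checking against the measurement of -3.4 eV (2 sig figs), only n = 4 agrees:
E_4 = -3.40143 eV, which rounds to -3.4 eV ✓

Therefore n = 4.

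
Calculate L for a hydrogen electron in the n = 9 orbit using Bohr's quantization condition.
9.49115e-34 J·s (or 9ℏ)

In the Bohr model, angular momentum is quantized:
L = nℏ

where ℏ = h/(2π) = 1.0545718e-34 J·s

For n = 9:
L = 9 × 1.0545718e-34 J·s
L = 9.49115e-34 J·s

This can also be written as L = 9ℏ.
The angular momentum is an integer multiple of the reduced Planck constant.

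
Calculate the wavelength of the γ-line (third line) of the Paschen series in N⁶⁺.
22.31670 nm

The lines of a series are numbered from the longest wavelength (smallest ΔE) outward; the third line is the transition from n = n_f + 3 to n_f.
The Paschen series has all transitions ending at n_f = 3.

For N⁶⁺ (Z = 7), the third line (γ-line) is the jump from n = 6 to n = 3:
E_6 = -13.6057 × 7² / 6² = -18.5188694 eV
E_3 = -13.6057 × 7² / 3² = -74.0754778 eV
ΔE = E_6 - E_3 = 55.5566084 eV

λ = hc/E = 1239.84 eV·nm / 55.5566084 eV
λ = 22.31670 nm

This is the γ-line of the Paschen series in N⁶⁺.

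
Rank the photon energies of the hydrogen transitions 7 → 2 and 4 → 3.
7 → 2

Calculate the energy for each transition:

Transition 7 → 2:
ΔE₁ = |E_2 - E_7| = |-13.6057/2² - (-13.6057/7²)|
ΔE₁ = |-3.40142500000 - (-0.27766734694)| = 3.12375765 eV

Transition 4 → 3:
ΔE₂ = |E_3 - E_4| = |-13.6057/3² - (-13.6057/4²)|
ΔE₂ = |-1.51174444444 - (-0.85035625000)| = 0.66138819 eV

Since 3.12375765 eV > 0.66138819 eV, the transition 7 → 2 emits the more energetic photon.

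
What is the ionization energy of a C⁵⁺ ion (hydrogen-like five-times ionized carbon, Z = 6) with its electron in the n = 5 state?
19.59221 eV

The ionization energy is the energy needed to remove the electron completely (n → ∞).

For a hydrogen-like ion with Z = 6, E_n = -13.6057 Z² / n² eV.

At n = 5: E_5 = -13.6057 × 6² / 5² = -19.59220800 eV
At n = ∞: E_∞ = 0 eV

Ionization energy = E_∞ - E_5 = 0 - (-19.59220800) = 19.59220800 eV
Ionization energy ≈ 19.59221 eV

This is also called the binding energy of the electron in state n = 5.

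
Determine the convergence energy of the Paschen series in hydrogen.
1.512 eV

The series limit corresponds to the transition from n = ∞ to n = 3.
This is the highest energy (shortest wavelength) transition in the Paschen series.

E_∞ = 0 eV
E_3 = -13.6057 / 3² = -1.512 eV

Energy at series limit:
ΔE = E_∞ - E_3 = 0 - (-1.512) = 1.512 eV

This energy equals the ionization energy from the n = 3 state of hydrogen.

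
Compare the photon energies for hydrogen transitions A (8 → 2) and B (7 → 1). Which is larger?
7 → 1

Calculate the energy for each transition:

Transition 8 → 2:
ΔE₁ = |E_2 - E_8| = |-13.6057/2² - (-13.6057/8²)|
ΔE₁ = |-3.401425000 - (-0.212589063)| = 3.188836 eV

Transition 7 → 1:
ΔE₂ = |E_1 - E_7| = |-13.6057/1² - (-13.6057/7²)|
ΔE₂ = |-13.605700000 - (-0.277667347)| = 13.328033 eV

Since 13.328033 eV > 3.188836 eV, the transition 7 → 1 emits the more energetic photon.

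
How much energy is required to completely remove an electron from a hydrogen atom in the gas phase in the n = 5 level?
0.544 eV

The ionization energy is the energy needed to remove the electron completely (n → ∞).

For hydrogen, E_n = -13.6057 eV / n².

At n = 5: E_5 = -13.6057 / 5² = -0.544228 eV
At n = ∞: E_∞ = 0 eV

Ionization energy = E_∞ - E_5 = 0 - (-0.544228) = 0.544228 eV
Ionization energy ≈ 0.544 eV

This is also called the binding energy of the electron in state n = 5.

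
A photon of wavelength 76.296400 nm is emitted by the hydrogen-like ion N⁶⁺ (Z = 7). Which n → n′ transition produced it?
n = 8 → n = 5

First, find the photon energy from the wavelength (hc = 1239.84 eV·nm):
E = hc/λ = 1239.84 eV·nm / 76.296400 nm = 16.250308 eV

The energy levels of N⁶⁺ satisfy E_n = -13.6057 × 7² / n² eV, so an emission n_i → n_f releases
ΔE = 13.6057 × 7² × (1/n_f² − 1/n_i²) eV.

Setting ΔE equal to the photon energy:
1/n_f² − 1/n_i² = 16.250308 / (13.6057 × 7²) = 0.024375000

Since 1/n_i² must be positive, we need 1/n_f² > 0.024375000, i.e. n_f ≤ 6. For each allowed n_f, solve n_i = (1/n_f² − 0.024375000)^(−1/2) and check whether it is a whole number:
  n_f = 1: 1/n_i² = 1.000000000 − 0.024375000 = 0.975625000 → n_i = 1.012  (not an integer) ✗
  n_f = 2: 1/n_i² = 0.250000000 − 0.024375000 = 0.225625000 → n_i = 2.105  (not an integer) ✗
  n_f = 3: 1/n_i² = 0.111111111 − 0.024375000 = 0.086736111 → n_i = 3.395  (not an integer) ✗
  n_f = 4: 1/n_i² = 0.062500000 − 0.024375000 = 0.038125000 → n_i = 5.121  (not an integer) ✗
  n_f = 5: 1/n_i² = 0.040000000 − 0.024375000 = 0.015625000 → n_i = 8.000  → integer, n_i = 8 ✓
  n_f = 6: 1/n_i² = 0.027777778 − 0.024375000 = 0.003402778 → n_i = 17.143  (not an integer) ✗

Only n_f = 5 gives an integer upper level, n_i = 8.

The transition is from n = 8 to n = 5 (emission).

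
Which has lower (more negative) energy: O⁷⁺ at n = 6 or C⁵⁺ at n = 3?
C⁵⁺ at n = 3 (E = -54.423 eV)

Using E_n = -13.6057 Z² / n² eV:

O⁷⁺ (Z = 8) at n = 6:
E = -13.6057 × 8² / 6² = -13.6057 × 64 / 36 = -24.187911 eV

C⁵⁺ (Z = 6) at n = 3:
E = -13.6057 × 6² / 3² = -13.6057 × 36 / 9 = -54.422800 eV

Since -54.422800 eV < -24.187911 eV,
C⁵⁺ at n = 3 is more tightly bound (requires more energy to ionize).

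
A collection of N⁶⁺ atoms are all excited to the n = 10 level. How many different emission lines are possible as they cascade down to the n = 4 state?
21

The electron can occupy levels n = 4, 5, ..., 10 during de-excitation — that is m = 10 - 4 + 1 = 7 distinct levels.

The number of distinct spectral lines equals the number of ways to choose 2 of these m levels (each pair gives one possible emission transition):

Number of lines = m(m-1)/2 = 7×6/2 = 21

These correspond to all possible transitions between the 7 levels:
10 → 9, 10 → 8, 10 → 7, 10 → 6, 10 → 5, 10 → 4, 9 → 8, 9 → 7...

Each transition produces a photon with a unique energy (and thus wavelength). This count does not depend on Z.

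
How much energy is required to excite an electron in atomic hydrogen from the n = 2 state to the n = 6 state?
3.02 eV

The energy levels of a hydrogen-like atom are E_n = -13.6057 eV / n².

Energy at n = 2: E_2 = -13.6057 / 2² = -3.40143 eV
Energy at n = 6: E_6 = -13.6057 / 6² = -0.37794 eV

The excitation energy is the difference:
ΔE = E_6 - E_2
ΔE = -0.37794 - (-3.40143)
ΔE = 3.02 eV

Since this is positive, energy must be absorbed (photon absorption).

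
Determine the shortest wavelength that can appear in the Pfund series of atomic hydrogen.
2278.16283 nm

The series limit corresponds to the transition from n = ∞ to n = 5.
This is the highest energy (shortest wavelength) transition in the Pfund series.

E_∞ = 0 eV
E_5 = -13.6057 / 5² = -0.54422800000 eV

Energy at series limit:
ΔE = E_∞ - E_5 = 0 - (-0.54422800000) = 0.54422800000 eV
λ = hc/E = 1239.84 eV·nm / 0.54422800000 eV = 2278.16283 nm

This energy equals the ionization energy from the n = 5 state of hydrogen.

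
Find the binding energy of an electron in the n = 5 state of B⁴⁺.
13.6057 eV

The ionization energy is the energy needed to remove the electron completely (n → ∞).

For a hydrogen-like ion with Z = 5, E_n = -13.6057 Z² / n² eV.

At n = 5: E_5 = -13.6057 × 5² / 5² = -13.6057000 eV
At n = ∞: E_∞ = 0 eV

Ionization energy = E_∞ - E_5 = 0 - (-13.6057000) = 13.6057000 eV
Ionization energy ≈ 13.6057 eV

This is also called the binding energy of the electron in state n = 5.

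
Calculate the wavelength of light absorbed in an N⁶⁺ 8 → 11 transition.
252.662 nm

First, find the transition energy using E_n = -13.6057 Z² / n² eV:
E_8 = -13.6057 × 7² / 8² = -10.4168641 eV
E_11 = -13.6057 × 7² / 11² = -5.5097463 eV

Photon energy: |ΔE| = |E_11 - E_8| = 4.9071178 eV

Convert to wavelength using E = hc/λ with hc = 1239.84 eV·nm:
λ = hc/E = 1239.84 eV·nm / 4.9071178 eV
λ = 252.662 nm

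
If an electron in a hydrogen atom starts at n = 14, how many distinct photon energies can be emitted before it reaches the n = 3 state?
66

The electron can occupy levels n = 3, 4, ..., 14 during de-excitation — that is m = 14 - 3 + 1 = 12 distinct levels.

The number of distinct spectral lines equals the number of ways to choose 2 of these m levels (each pair gives one possible emission transition):

Number of lines = m(m-1)/2 = 12×11/2 = 66

These correspond to all possible transitions between the 12 levels:
14 → 13, 14 → 12, 14 → 11, 14 → 10, 14 → 9, 14 → 8, 14 → 7, 14 → 6...

Each transition produces a photon with a unique energy (and thus wavelength). This count does not depend on Z.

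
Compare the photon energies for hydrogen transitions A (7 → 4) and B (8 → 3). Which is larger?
8 → 3

Calculate the energy for each transition:

Transition 7 → 4:
ΔE₁ = |E_4 - E_7| = |-13.6057/4² - (-13.6057/7²)|
ΔE₁ = |-0.8503562500 - (-0.2776673469)| = 0.5726889 eV

Transition 8 → 3:
ΔE₂ = |E_3 - E_8| = |-13.6057/3² - (-13.6057/8²)|
ΔE₂ = |-1.5117444444 - (-0.2125890625)| = 1.2991554 eV

Since 1.2991554 eV > 0.5726889 eV, the transition 8 → 3 emits the more energetic photon.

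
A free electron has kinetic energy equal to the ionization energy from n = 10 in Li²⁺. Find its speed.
6.5631e+05 m/s (or 0.21892% of c)

The binding energy at n = 10 for Li²⁺ is:
E_10 = -13.6057 × 3²/10² = -1.2245130 eV
|E_10| = 1.2245130 eV

Convert to Joules:
KE = 1.2245130 eV × (1.602177 × 10⁻¹⁹ J/eV) = 1.961887e-19 J

Using KE = ½mv²:
v = √(2·KE/m_e)
v = √(2 × 1.961887e-19 J / 9.10938 × 10⁻³¹ kg)
v = 6.5631e+05 m/s

This is approximately 0.21892% the speed of light.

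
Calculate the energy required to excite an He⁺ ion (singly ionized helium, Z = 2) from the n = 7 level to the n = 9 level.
0.439 eV

The energy levels of a hydrogen-like atom are E_n = -13.6057 Z² eV / n².

Energy at n = 7: E_7 = -13.6057 × 2² / 7² = -1.110669 eV
Energy at n = 9: E_9 = -13.6057 × 2² / 9² = -0.671886 eV

The excitation energy is the difference:
ΔE = E_9 - E_7
ΔE = -0.671886 - (-1.110669)
ΔE = 0.439 eV

Since this is positive, energy must be absorbed (photon absorption).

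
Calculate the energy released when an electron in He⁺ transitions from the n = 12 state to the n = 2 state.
13.22776 eV

The energy levels are E_n = -13.6057 Z² eV / n².

Energy at n = 12: E_12 = -13.6057 × 2² / 12² = -0.37793611 eV
Energy at n = 2: E_2 = -13.6057 × 2² / 2² = -13.60570000 eV

For emission (electron falling to lower state), the photon energy is:
E_photon = E_12 - E_2 = |-0.37793611 - (-13.60570000)|
E_photon = 13.22776 eV

This energy is carried away by the emitted photon.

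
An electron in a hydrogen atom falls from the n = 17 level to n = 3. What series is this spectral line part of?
Paschen series

The spectral series in hydrogen are named based on the final (lower) energy level:
- Lyman series: n_final = 1 (ultraviolet)
- Balmer series: n_final = 2 (visible/near-UV)
- Paschen series: n_final = 3 (infrared)
- Brackett series: n_final = 4 (infrared)
- Pfund series: n_final = 5 (far infrared)

Since this transition ends at n = 3, it belongs to the Paschen series.

For reference, this 17 → 3 line has photon energy
ΔE = 13.6057 eV × (1/3² - 1/17²) = 1.46466590 eV,
corresponding to wavelength λ = hc/ΔE = 1239.84 eV·nm / 1.46466590 eV = 846.5002 nm in the infrared region.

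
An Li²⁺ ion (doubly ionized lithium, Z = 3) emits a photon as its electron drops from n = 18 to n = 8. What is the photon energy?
1.535 eV

The energy levels are E_n = -13.6057 Z² eV / n².

Energy at n = 18: E_18 = -13.6057 × 3² / 18² = -0.377936 eV
Energy at n = 8: E_8 = -13.6057 × 3² / 8² = -1.913302 eV

For emission (electron falling to lower state), the photon energy is:
E_photon = E_18 - E_8 = |-0.377936 - (-1.913302)|
E_photon = 1.535 eV

This energy is carried away by the emitted photon.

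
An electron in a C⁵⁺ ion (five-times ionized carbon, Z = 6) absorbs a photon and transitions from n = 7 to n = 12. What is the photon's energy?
6.595 eV

The energy levels of a hydrogen-like atom are E_n = -13.6057 Z² eV / n².

Energy at n = 7: E_7 = -13.6057 × 6² / 7² = -9.996024 eV
Energy at n = 12: E_12 = -13.6057 × 6² / 12² = -3.401425 eV

The excitation energy is the difference:
ΔE = E_12 - E_7
ΔE = -3.401425 - (-9.996024)
ΔE = 6.595 eV

Since this is positive, energy must be absorbed (photon absorption).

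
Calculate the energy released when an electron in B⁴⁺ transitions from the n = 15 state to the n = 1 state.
338.631 eV

The energy levels are E_n = -13.6057 Z² eV / n².

Energy at n = 15: E_15 = -13.6057 × 5² / 15² = -1.511744 eV
Energy at n = 1: E_1 = -13.6057 × 5² / 1² = -340.142500 eV

For emission (electron falling to lower state), the photon energy is:
E_photon = E_15 - E_1 = |-1.511744 - (-340.142500)|
E_photon = 338.631 eV

This energy is carried away by the emitted photon.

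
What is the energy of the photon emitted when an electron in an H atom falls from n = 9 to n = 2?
3.23345 eV

The energy levels are E_n = -13.6057 eV / n².

Energy at n = 9: E_9 = -13.6057 / 9² = -0.16797160 eV
Energy at n = 2: E_2 = -13.6057 / 2² = -3.40142500 eV

For emission (electron falling to lower state), the photon energy is:
E_photon = E_9 - E_2 = |-0.16797160 - (-3.40142500)|
E_photon = 3.23345 eV

This energy is carried away by the emitted photon.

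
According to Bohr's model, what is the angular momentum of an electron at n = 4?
4.218e-34 J·s (or 4ℏ)

In the Bohr model, angular momentum is quantized:
L = nℏ

where ℏ = h/(2π) = 1.05457e-34 J·s

For n = 4:
L = 4 × 1.05457e-34 J·s
L = 4.218e-34 J·s

This can also be written as L = 4ℏ.
The angular momentum is an integer multiple of the reduced Planck constant.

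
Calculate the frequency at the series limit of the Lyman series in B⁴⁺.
8.2246e+16 Hz

The series limit corresponds to the transition from n = ∞ to n = 1.
This is the highest energy (shortest wavelength) transition in the Lyman series.

E_∞ = 0 eV
E_1 = -13.6057 × 5² / 1² = -340.14250 eV

Energy at series limit:
ΔE = E_∞ - E_1 = 0 - (-340.14250) = 340.14250 eV
E = 340.14250 eV × (1.602177 × 10⁻¹⁹ J/eV) = 5.449685e-17 J
f = E/h = 5.449685e-17 J / (6.62607 × 10⁻³⁴ J·s) = 8.2246e+16 Hz

This energy equals the ionization energy from the n = 1 state of B⁴⁺.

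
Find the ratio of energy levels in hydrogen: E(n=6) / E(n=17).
8.02778

Using E_n = -13.6057 Z² / n² eV with Z = 1:

E_6 = -13.6057 / 6² = -13.6057 / 36 = -0.37793611111 eV
E_17 = -13.6057 / 17² = -13.6057 / 289 = -0.04707854671 eV

The ratio is:
E_6/E_17 = (-0.37793611111) / (-0.04707854671)
E_6/E_17 = (-13.6057/36) / (-13.6057/289)
E_6/E_17 = 289/36
E_6/E_17 = 8.02778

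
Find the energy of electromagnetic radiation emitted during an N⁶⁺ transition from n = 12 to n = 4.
37.04 eV

The energy levels are E_n = -13.6057 Z² eV / n².

Energy at n = 12: E_12 = -13.6057 × 7² / 12² = -4.62972 eV
Energy at n = 4: E_4 = -13.6057 × 7² / 4² = -41.66746 eV

For emission (electron falling to lower state), the photon energy is:
E_photon = E_12 - E_4 = |-4.62972 - (-41.66746)|
E_photon = 37.04 eV

This energy is carried away by the emitted photon.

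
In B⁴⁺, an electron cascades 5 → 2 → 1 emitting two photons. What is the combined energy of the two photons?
326.537 eV

The energy levels of B⁴⁺ are E_n = -13.6057 × 5² / n² eV.

First transition (5 → 2):
ΔE₁ = |E_2 - E_5|
ΔE₁ = |-85.035625000 - (-13.605700000)| = 71.429925 eV

Second transition (2 → 1):
ΔE₂ = |E_1 - E_2|
ΔE₂ = |-340.142500000 - (-85.035625000)| = 255.106875 eV

Total energy released:
E_total = ΔE₁ + ΔE₂ = 71.429925 + 255.106875 = 326.537 eV

Note: This equals the direct transition 5 → 1: 326.537 eV ✓
Energy is conserved regardless of the path taken.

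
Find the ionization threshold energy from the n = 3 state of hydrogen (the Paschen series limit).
1.5117 eV

The series limit corresponds to the transition from n = ∞ to n = 3.
This is the highest energy (shortest wavelength) transition in the Paschen series.

E_∞ = 0 eV
E_3 = -13.6057 / 3² = -1.5117 eV

Energy at series limit:
ΔE = E_∞ - E_3 = 0 - (-1.5117) = 1.5117 eV

This energy equals the ionization energy from the n = 3 state of hydrogen.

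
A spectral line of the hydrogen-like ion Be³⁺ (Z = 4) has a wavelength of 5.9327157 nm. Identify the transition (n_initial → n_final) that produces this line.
n = 5 → n = 1

First, find the photon energy from the wavelength (hc = 1239.84 eV·nm):
E = hc/λ = 1239.84 eV·nm / 5.9327157 nm = 208.98355 eV

The energy levels of Be³⁺ satisfy E_n = -13.6057 × 4² / n² eV, so an emission n_i → n_f releases
ΔE = 13.6057 × 4² × (1/n_f² − 1/n_i²) eV.

Setting ΔE equal to the photon energy:
1/n_f² − 1/n_i² = 208.98355 / (13.6057 × 4²) = 0.95999999

Since 1/n_i² must be positive, we need 1/n_f² > 0.95999999, i.e. n_f ≤ 1. For each allowed n_f, solve n_i = (1/n_f² − 0.95999999)^(−1/2) and check whether it is a whole number:
  n_f = 1: 1/n_i² = 1.00000000 − 0.95999999 = 0.04000001 → n_i = 5.000  → integer, n_i = 5 ✓

Only n_f = 1 gives an integer upper level, n_i = 5.

The transition is from n = 5 to n = 1 (emission).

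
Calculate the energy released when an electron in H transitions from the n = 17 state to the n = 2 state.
3.354 eV

The energy levels are E_n = -13.6057 eV / n².

Energy at n = 17: E_17 = -13.6057 / 17² = -0.047079 eV
Energy at n = 2: E_2 = -13.6057 / 2² = -3.401425 eV

For emission (electron falling to lower state), the photon energy is:
E_photon = E_17 - E_2 = |-0.047079 - (-3.401425)|
E_photon = 3.354 eV

This energy is carried away by the emitted photon.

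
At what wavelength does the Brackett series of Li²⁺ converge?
162.002690 nm

The series limit corresponds to the transition from n = ∞ to n = 4.
This is the highest energy (shortest wavelength) transition in the Brackett series.

E_∞ = 0 eV
E_4 = -13.6057 × 3² / 4² = -7.6532062500 eV

Energy at series limit:
ΔE = E_∞ - E_4 = 0 - (-7.6532062500) = 7.6532062500 eV
λ = hc/E = 1239.84 eV·nm / 7.6532062500 eV = 162.002690 nm

This energy equals the ionization energy from the n = 4 state of Li²⁺.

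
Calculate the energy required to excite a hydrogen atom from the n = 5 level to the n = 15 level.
0.484 eV

The energy levels of a hydrogen-like atom are E_n = -13.6057 eV / n².

Energy at n = 5: E_5 = -13.6057 / 5² = -0.544228 eV
Energy at n = 15: E_15 = -13.6057 / 15² = -0.060470 eV

The excitation energy is the difference:
ΔE = E_15 - E_5
ΔE = -0.060470 - (-0.544228)
ΔE = 0.484 eV

Since this is positive, energy must be absorbed (photon absorption).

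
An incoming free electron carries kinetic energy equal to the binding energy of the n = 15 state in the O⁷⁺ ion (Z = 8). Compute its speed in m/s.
1.17e+06 m/s (or 0.38919% of c)

The binding energy at n = 15 for O⁷⁺ is:
E_15 = -13.6057 × 8²/15² = -3.8700658 eV
|E_15| = 3.8700658 eV

Convert to Joules:
KE = 3.8700658 eV × (1.602177 × 10⁻¹⁹ J/eV) = 6.2005e-19 J

Using KE = ½mv²:
v = √(2·KE/m_e)
v = √(2 × 6.2005e-19 J / 9.10938 × 10⁻³¹ kg)
v = 1.17e+06 m/s

This is approximately 0.38919% the speed of light.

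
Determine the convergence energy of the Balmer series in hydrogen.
3.4014 eV

The series limit corresponds to the transition from n = ∞ to n = 2.
This is the highest energy (shortest wavelength) transition in the Balmer series.

E_∞ = 0 eV
E_2 = -13.6057 / 2² = -3.4014 eV

Energy at series limit:
ΔE = E_∞ - E_2 = 0 - (-3.4014) = 3.4014 eV

This energy equals the ionization energy from the n = 2 state of hydrogen.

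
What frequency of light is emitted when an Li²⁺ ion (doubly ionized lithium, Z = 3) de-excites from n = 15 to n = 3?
3.15825e+15 Hz

First, find the transition energy:
E_15 = -13.6057 × 3² / 15² = -0.5442280 eV
E_3 = -13.6057 × 3² / 3² = -13.6057000 eV
|ΔE| = |E_3 - E_15| = 13.0614720 eV

Convert to Joules: E = 13.0614720 eV × (1.602177 × 10⁻¹⁹ J/eV) = 2.0926790e-18 J

Using E = hf:
f = E/h = 2.0926790e-18 J / (6.62607 × 10⁻³⁴ J·s)
f = 3.15825e+15 Hz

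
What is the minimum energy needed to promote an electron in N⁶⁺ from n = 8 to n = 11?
4.907118 eV

The energy levels of a hydrogen-like atom are E_n = -13.6057 Z² eV / n².

Energy at n = 8: E_8 = -13.6057 × 7² / 8² = -10.416864063 eV
Energy at n = 11: E_11 = -13.6057 × 7² / 11² = -5.509746281 eV

The excitation energy is the difference:
ΔE = E_11 - E_8
ΔE = -5.509746281 - (-10.416864063)
ΔE = 4.907118 eV

Since this is positive, energy must be absorbed (photon absorption).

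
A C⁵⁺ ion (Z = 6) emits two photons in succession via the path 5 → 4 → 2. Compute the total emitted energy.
102.86 eV

The energy levels of C⁵⁺ are E_n = -13.6057 × 6² / n² eV.

First transition (5 → 4):
ΔE₁ = |E_4 - E_5|
ΔE₁ = |-30.61282500 - (-19.59220800)| = 11.02062 eV

Second transition (4 → 2):
ΔE₂ = |E_2 - E_4|
ΔE₂ = |-122.45130000 - (-30.61282500)| = 91.83848 eV

Total energy released:
E_total = ΔE₁ + ΔE₂ = 11.02062 + 91.83848 = 102.86 eV

Note: This equals the direct transition 5 → 2: 102.86 eV ✓
Energy is conserved regardless of the path taken.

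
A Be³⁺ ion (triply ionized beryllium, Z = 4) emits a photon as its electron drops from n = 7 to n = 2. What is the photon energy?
49.98012 eV

The energy levels are E_n = -13.6057 Z² eV / n².

Energy at n = 7: E_7 = -13.6057 × 4² / 7² = -4.44267755 eV
Energy at n = 2: E_2 = -13.6057 × 4² / 2² = -54.42280000 eV

For emission (electron falling to lower state), the photon energy is:
E_photon = E_7 - E_2 = |-4.44267755 - (-54.42280000)|
E_photon = 49.98012 eV

This energy is carried away by the emitted photon.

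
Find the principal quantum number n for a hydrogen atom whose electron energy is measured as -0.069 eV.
n = 14

The exact energy levels follow E_n = -13.6057 eV / n².

The measured value (-0.069 eV) is reported to only 2 significant figures, so we must test candidate n values and see which one matches to that precision.

Candidate energies:
  n = 12:  E = -13.6057/12² = -0.09448 eV
  n = 13:  E = -13.6057/13² = -0.08051 eV
  n = 14:  E = -13.6057/14² = -0.06942 eV  ← matches
  n = 15:  E = -13.6057/15² = -0.06047 eV
  n = 16:  E = -13.6057/16² = -0.05315 eV

Checking against the measurement of -0.069 eV (2 sig figs), only n = 14 agrees:
E_14 = -0.06942 eV, which rounds to -0.069 eV ✓

Therefore n = 14.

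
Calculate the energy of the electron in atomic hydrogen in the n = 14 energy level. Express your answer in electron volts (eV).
-0.069 eV

The energy levels of a hydrogen-like atom are given by:
E_n = -13.6057 eV / n²

For n = 14:
E_14 = -13.6057 eV / 14²
E_14 = -13.6057 eV / 196
E_14 = -0.069 eV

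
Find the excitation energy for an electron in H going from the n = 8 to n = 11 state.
0.100145 eV

The energy levels of a hydrogen-like atom are E_n = -13.6057 eV / n².

Energy at n = 8: E_8 = -13.6057 / 8² = -0.212589063 eV
Energy at n = 11: E_11 = -13.6057 / 11² = -0.112443802 eV

The excitation energy is the difference:
ΔE = E_11 - E_8
ΔE = -0.112443802 - (-0.212589063)
ΔE = 0.100145 eV

Since this is positive, energy must be absorbed (photon absorption).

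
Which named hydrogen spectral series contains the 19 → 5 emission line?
Pfund series

The spectral series in hydrogen are named based on the final (lower) energy level:
- Lyman series: n_final = 1 (ultraviolet)
- Balmer series: n_final = 2 (visible/near-UV)
- Paschen series: n_final = 3 (infrared)
- Brackett series: n_final = 4 (infrared)
- Pfund series: n_final = 5 (far infrared)

Since this transition ends at n = 5, it belongs to the Pfund series.

For reference, this 19 → 5 line has photon energy
ΔE = 13.6057 eV × (1/5² - 1/19²) = 0.50653908033 eV,
corresponding to wavelength λ = hc/ΔE = 1239.84 eV·nm / 0.50653908033 eV = 2447.66899 nm in the far infrared region.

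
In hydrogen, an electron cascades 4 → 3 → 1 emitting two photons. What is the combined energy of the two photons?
12.75534 eV

The energy levels of hydrogen are E_n = -13.6057 / n² eV.

First transition (4 → 3):
ΔE₁ = |E_3 - E_4|
ΔE₁ = |-1.51174444444 - (-0.85035625000)| = 0.66138819 eV

Second transition (3 → 1):
ΔE₂ = |E_1 - E_3|
ΔE₂ = |-13.60570000000 - (-1.51174444444)| = 12.09395556 eV

Total energy released:
E_total = ΔE₁ + ΔE₂ = 0.66138819 + 12.09395556 = 12.75534 eV

Note: This equals the direct transition 4 → 1: 12.75534 eV ✓
Energy is conserved regardless of the path taken.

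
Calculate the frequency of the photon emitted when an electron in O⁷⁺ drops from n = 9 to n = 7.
1.70e+15 Hz

First, find the transition energy:
E_9 = -13.6057 × 8² / 9² = -10.7501827 eV
E_7 = -13.6057 × 8² / 7² = -17.7707102 eV
|ΔE| = |E_7 - E_9| = 7.0205275 eV

Convert to Joules: E = 7.0205275 eV × (1.602177 × 10⁻¹⁹ J/eV) = 1.1248e-18 J

Using E = hf:
f = E/h = 1.1248e-18 J / (6.62607 × 10⁻³⁴ J·s)
f = 1.70e+15 Hz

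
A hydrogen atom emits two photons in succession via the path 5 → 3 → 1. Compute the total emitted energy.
13.06 eV

The energy levels of hydrogen are E_n = -13.6057 / n² eV.

First transition (5 → 3):
ΔE₁ = |E_3 - E_5|
ΔE₁ = |-1.51174444 - (-0.54422800)| = 0.96752 eV

Second transition (3 → 1):
ΔE₂ = |E_1 - E_3|
ΔE₂ = |-13.60570000 - (-1.51174444)| = 12.09396 eV

Total energy released:
E_total = ΔE₁ + ΔE₂ = 0.96752 + 12.09396 = 13.06 eV

Note: This equals the direct transition 5 → 1: 13.06 eV ✓
Energy is conserved regardless of the path taken.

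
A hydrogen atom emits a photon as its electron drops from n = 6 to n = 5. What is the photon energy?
0.166292 eV

The energy levels are E_n = -13.6057 eV / n².

Energy at n = 6: E_6 = -13.6057 / 6² = -0.377936111 eV
Energy at n = 5: E_5 = -13.6057 / 5² = -0.544228000 eV

For emission (electron falling to lower state), the photon energy is:
E_photon = E_6 - E_5 = |-0.377936111 - (-0.544228000)|
E_photon = 0.166292 eV

This energy is carried away by the emitted photon.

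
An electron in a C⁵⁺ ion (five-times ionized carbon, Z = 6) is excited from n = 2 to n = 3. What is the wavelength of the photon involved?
18.22530 nm

First, find the transition energy using E_n = -13.6057 Z² / n² eV:
E_2 = -13.6057 × 6² / 2² = -122.4513000 eV
E_3 = -13.6057 × 6² / 3² = -54.4228000 eV

Photon energy: |ΔE| = |E_3 - E_2| = 68.0285000 eV

Convert to wavelength using E = hc/λ with hc = 1239.84 eV·nm:
λ = hc/E = 1239.84 eV·nm / 68.0285000 eV
λ = 18.22530 nm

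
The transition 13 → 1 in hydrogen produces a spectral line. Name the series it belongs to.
Lyman series

The spectral series in hydrogen are named based on the final (lower) energy level:
- Lyman series: n_final = 1 (ultraviolet)
- Balmer series: n_final = 2 (visible/near-UV)
- Paschen series: n_final = 3 (infrared)
- Brackett series: n_final = 4 (infrared)
- Pfund series: n_final = 5 (far infrared)

Since this transition ends at n = 1, it belongs to the Lyman series.

For reference, this 13 → 1 line has photon energy
ΔE = 13.6057 eV × (1/1² - 1/13²) = 13.5252 eV,
corresponding to wavelength λ = hc/ΔE = 1239.84 eV·nm / 13.5252 eV = 91.67 nm in the ultraviolet region.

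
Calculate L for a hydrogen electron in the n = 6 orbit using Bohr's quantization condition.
6.32743e-34 J·s (or 6ℏ)

In the Bohr model, angular momentum is quantized:
L = nℏ

where ℏ = h/(2π) = 1.0545718e-34 J·s

For n = 6:
L = 6 × 1.0545718e-34 J·s
L = 6.32743e-34 J·s

This can also be written as L = 6ℏ.
The angular momentum is an integer multiple of the reduced Planck constant.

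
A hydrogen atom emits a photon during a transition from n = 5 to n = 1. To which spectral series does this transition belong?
Lyman series

The spectral series in hydrogen are named based on the final (lower) energy level:
- Lyman series: n_final = 1 (ultraviolet)
- Balmer series: n_final = 2 (visible/near-UV)
- Paschen series: n_final = 3 (infrared)
- Brackett series: n_final = 4 (infrared)
- Pfund series: n_final = 5 (far infrared)

Since this transition ends at n = 1, it belongs to the Lyman series.

For reference, this 5 → 1 line has photon energy
ΔE = 13.6057 eV × (1/1² - 1/5²) = 13.06147200 eV,
corresponding to wavelength λ = hc/ΔE = 1239.84 eV·nm / 13.06147200 eV = 94.923451 nm in the ultraviolet region.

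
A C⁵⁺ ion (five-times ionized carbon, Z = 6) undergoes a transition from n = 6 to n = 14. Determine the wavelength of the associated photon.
111.62998 nm

First, find the transition energy using E_n = -13.6057 Z² / n² eV:
E_6 = -13.6057 × 6² / 6² = -13.60570000 eV
E_14 = -13.6057 × 6² / 14² = -2.49900612 eV

Photon energy: |ΔE| = |E_14 - E_6| = 11.10669388 eV

Convert to wavelength using E = hc/λ with hc = 1239.84 eV·nm:
λ = hc/E = 1239.84 eV·nm / 11.10669388 eV
λ = 111.62998 nm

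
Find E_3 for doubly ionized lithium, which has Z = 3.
-13.605700 eV

For hydrogen-like ions, the energy levels scale with Z²:
E_n = -13.6057 Z² / n² eV

For Li²⁺ (Z = 3) at n = 3:
E_3 = -13.6057 × 3² / 3²
E_3 = -13.6057 × 9 / 9
E_3 = -122.4513 / 9
E_3 = -13.605700 eV

The energy is 9 times more negative than hydrogen at the same n due to the stronger nuclear charge.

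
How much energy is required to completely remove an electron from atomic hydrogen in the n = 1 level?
13.606 eV

The ionization energy is the energy needed to remove the electron completely (n → ∞).

For hydrogen, E_n = -13.6057 eV / n².

At n = 1: E_1 = -13.6057 / 1² = -13.605700 eV
At n = ∞: E_∞ = 0 eV

Ionization energy = E_∞ - E_1 = 0 - (-13.605700) = 13.605700 eV
Ionization energy ≈ 13.606 eV

This is also called the binding energy of the electron in state n = 1.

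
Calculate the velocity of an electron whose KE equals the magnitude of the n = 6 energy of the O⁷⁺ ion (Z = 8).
2.917e+06 m/s (or 0.9730% of c)

The binding energy at n = 6 for O⁷⁺ is:
E_6 = -13.6057 × 8²/6² = -24.187911 eV
|E_6| = 24.187911 eV

Convert to Joules:
KE = 24.187911 eV × (1.602177 × 10⁻¹⁹ J/eV) = 3.87533e-18 J

Using KE = ½mv²:
v = √(2·KE/m_e)
v = √(2 × 3.87533e-18 J / 9.10938 × 10⁻³¹ kg)
v = 2.917e+06 m/s

This is approximately 0.9730% the speed of light.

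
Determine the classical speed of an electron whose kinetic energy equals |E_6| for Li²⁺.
1.094e+06 m/s (or 0.36487% of c)

The binding energy at n = 6 for Li²⁺ is:
E_6 = -13.6057 × 3²/6² = -3.4014250 eV
|E_6| = 3.4014250 eV

Convert to Joules:
KE = 3.4014250 eV × (1.602177 × 10⁻¹⁹ J/eV) = 5.44968e-19 J

Using KE = ½mv²:
v = √(2·KE/m_e)
v = √(2 × 5.44968e-19 J / 9.10938 × 10⁻³¹ kg)
v = 1.094e+06 m/s

This is approximately 0.36487% the speed of light.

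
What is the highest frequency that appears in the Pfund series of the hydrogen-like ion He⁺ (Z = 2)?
5.26e+14 Hz

The series limit corresponds to the transition from n = ∞ to n = 5.
This is the highest energy (shortest wavelength) transition in the Pfund series.

E_∞ = 0 eV
E_5 = -13.6057 × 2² / 5² = -2.1769120 eV

Energy at series limit:
ΔE = E_∞ - E_5 = 0 - (-2.1769120) = 2.1769120 eV
E = 2.1769120 eV × (1.602177 × 10⁻¹⁹ J/eV) = 3.4878e-19 J
f = E/h = 3.4878e-19 J / (6.62607 × 10⁻³⁴ J·s) = 5.26e+14 Hz

This energy equals the ionization energy from the n = 5 state of He⁺.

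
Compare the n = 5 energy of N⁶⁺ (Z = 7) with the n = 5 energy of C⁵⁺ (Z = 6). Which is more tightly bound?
N⁶⁺ at n = 5 (E = -26.667172 eV)

Using E_n = -13.6057 Z² / n² eV:

N⁶⁺ (Z = 7) at n = 5:
E = -13.6057 × 7² / 5² = -13.6057 × 49 / 25 = -26.667172000 eV

C⁵⁺ (Z = 6) at n = 5:
E = -13.6057 × 6² / 5² = -13.6057 × 36 / 25 = -19.592208000 eV

Since -26.667172000 eV < -19.592208000 eV,
N⁶⁺ at n = 5 is more tightly bound (requires more energy to ionize).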